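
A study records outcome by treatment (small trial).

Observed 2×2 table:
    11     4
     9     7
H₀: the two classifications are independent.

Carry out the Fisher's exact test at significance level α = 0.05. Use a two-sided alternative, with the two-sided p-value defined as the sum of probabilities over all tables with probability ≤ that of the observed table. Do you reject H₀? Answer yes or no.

reject H₀: no

Margins: r₁=15, r₂=16, c₁=20, c₂=11, n=31
p_obs = C(15,11)·C(16,9)/C(31,20); sum pmf over tables with pmf ≤ p_obs
p-value (two-sided) = 0.45779
At α=0.05: p ≥ α → fail to reject H₀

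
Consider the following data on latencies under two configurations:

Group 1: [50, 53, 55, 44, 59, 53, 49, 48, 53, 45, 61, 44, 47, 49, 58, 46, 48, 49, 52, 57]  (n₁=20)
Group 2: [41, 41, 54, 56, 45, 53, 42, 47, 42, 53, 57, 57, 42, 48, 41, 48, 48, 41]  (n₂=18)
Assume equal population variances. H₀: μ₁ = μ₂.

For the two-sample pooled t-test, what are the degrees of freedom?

df = n₁ + n₂ − 2 = 20 + 18 − 2 = 36

degrees of freedom = 36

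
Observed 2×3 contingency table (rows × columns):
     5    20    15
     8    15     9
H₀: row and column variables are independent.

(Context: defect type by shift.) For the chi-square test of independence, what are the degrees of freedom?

degrees of freedom = 2

df = (r−1)(c−1) = (2−1)·(3−1) = 2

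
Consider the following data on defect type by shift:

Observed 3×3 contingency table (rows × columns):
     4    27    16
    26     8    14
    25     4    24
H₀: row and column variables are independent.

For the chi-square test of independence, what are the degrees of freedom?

degrees of freedom = 4

df = (r−1)(c−1) = (3−1)·(3−1) = 4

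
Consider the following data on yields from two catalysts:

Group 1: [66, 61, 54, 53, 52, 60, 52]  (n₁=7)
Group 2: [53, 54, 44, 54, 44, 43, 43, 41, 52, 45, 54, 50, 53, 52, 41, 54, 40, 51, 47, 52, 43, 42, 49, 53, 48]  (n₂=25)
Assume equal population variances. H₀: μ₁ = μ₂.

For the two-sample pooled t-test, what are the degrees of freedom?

df = n₁ + n₂ − 2 = 7 + 25 − 2 = 30

degrees of freedom = 30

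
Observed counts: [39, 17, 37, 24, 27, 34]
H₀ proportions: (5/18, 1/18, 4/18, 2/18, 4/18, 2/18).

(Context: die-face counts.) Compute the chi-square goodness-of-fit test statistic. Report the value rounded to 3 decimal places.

test statistic = 22.599

n = 178; E_i = n·p_i = [49.44, 9.89, 39.56, 19.78, 39.56, 19.78]
χ² = (39−49.44)²/49.44 + (17−9.89)²/9.89 + (37−39.56)²/39.56 + (24−19.78)²/19.78 + (27−39.56)²/39.56 + (34−19.78)²/19.78 = 22.5989
df = 5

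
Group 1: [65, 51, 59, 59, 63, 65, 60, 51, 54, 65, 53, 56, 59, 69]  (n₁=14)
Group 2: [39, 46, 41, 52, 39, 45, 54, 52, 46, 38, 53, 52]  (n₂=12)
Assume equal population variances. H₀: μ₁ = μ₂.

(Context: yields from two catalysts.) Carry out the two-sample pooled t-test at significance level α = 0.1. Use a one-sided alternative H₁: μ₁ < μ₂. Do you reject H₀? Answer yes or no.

reject H₀: no

x̄₁=59.214, s₁=5.700, n₁=14
x̄₂=46.417, s₂=6.082, n₂=12
s_p² = [13·5.700² + 11·6.082²]/24 = 34.5531
SE = √(s_p²·(1/14+1/12)) = 2.3125
t = (59.214−46.417)/2.3125 = 5.5342
df = 24
p-value (one-sided, H₁ less) = 0.99999
At α=0.1: p ≥ α → fail to reject H₀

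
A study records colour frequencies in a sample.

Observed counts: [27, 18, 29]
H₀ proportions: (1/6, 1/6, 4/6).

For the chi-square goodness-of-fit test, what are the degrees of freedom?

df = k − 1 = 3 − 1 = 2

degrees of freedom = 2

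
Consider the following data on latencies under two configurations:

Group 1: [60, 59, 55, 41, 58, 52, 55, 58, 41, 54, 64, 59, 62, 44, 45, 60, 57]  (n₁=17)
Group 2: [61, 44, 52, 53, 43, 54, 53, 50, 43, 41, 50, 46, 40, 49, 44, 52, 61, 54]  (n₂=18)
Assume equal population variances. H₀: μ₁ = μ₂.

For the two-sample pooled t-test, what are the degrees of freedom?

degrees of freedom = 33

df = n₁ + n₂ − 2 = 17 + 18 − 2 = 33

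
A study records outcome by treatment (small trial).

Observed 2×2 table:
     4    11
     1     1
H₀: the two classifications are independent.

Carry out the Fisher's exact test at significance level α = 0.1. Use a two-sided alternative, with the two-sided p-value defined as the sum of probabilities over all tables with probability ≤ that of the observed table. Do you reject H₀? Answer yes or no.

Margins: r₁=15, r₂=2, c₁=5, c₂=12, n=17
p_obs = C(15,4)·C(2,1)/C(17,5); sum pmf over tables with pmf ≤ p_obs
p-value (two-sided) = 0.51471
At α=0.1: p ≥ α → fail to reject H₀

reject H₀: no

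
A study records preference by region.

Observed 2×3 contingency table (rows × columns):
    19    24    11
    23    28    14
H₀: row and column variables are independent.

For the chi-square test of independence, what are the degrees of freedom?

df = (r−1)(c−1) = (2−1)·(3−1) = 2

degrees of freedom = 2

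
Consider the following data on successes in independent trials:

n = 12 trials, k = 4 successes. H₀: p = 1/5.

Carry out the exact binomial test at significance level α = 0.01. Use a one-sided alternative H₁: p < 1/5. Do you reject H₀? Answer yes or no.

reject H₀: no

Exact binomial: n=12, k=4, p₀=1/5=0.2000
P(X≤4) from Σ C(n,i)·p₀^i·(1−p₀)^(n−i)
p-value (one-sided, H₁ less) = 0.92744
At α=0.01: p ≥ α → fail to reject H₀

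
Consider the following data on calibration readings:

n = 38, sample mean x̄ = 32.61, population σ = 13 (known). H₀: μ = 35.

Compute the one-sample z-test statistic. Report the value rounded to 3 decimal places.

SE = σ/√n = 13/√38 = 2.1089
z = (x̄−μ₀)/SE = (32.61−35)/2.1089 = -1.1333

test statistic = -1.133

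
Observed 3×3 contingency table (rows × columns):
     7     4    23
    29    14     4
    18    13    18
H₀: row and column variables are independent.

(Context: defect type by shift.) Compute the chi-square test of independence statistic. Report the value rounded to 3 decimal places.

Row totals [34, 47, 49], col totals [54, 31, 45], n=130
χ² = (7−14.12)²/14.12 + (4−8.11)²/8.11 + (23−11.77)²/11.77 + (29−19.52)²/19.52 + (14−11.21)²/11.21 + (4−16.27)²/16.27 + (18−20.35)²/20.35 + (13−11.68)²/11.68 + (18−16.96)²/16.96 = 31.4232
df = 4

test statistic = 31.423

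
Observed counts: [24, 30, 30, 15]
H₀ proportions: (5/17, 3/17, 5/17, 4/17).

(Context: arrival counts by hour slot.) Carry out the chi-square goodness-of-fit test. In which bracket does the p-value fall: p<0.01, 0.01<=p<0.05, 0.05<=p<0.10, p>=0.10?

p-value bracket: p<0.01

n = 99; E_i = n·p_i = [29.12, 17.47, 29.12, 23.29]
χ² = (24−29.12)²/29.12 + (30−17.47)²/17.47 + (30−29.12)²/29.12 + (15−23.29)²/23.29 = 12.8652
df = 3
p-value (upper-tail) = 0.00494
→ bracket: p<0.01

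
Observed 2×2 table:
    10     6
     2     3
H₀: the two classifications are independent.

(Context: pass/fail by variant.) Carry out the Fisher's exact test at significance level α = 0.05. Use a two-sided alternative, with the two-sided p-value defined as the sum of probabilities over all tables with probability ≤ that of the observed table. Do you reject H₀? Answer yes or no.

Margins: r₁=16, r₂=5, c₁=12, c₂=9, n=21
p_obs = C(16,10)·C(5,2)/C(21,12); sum pmf over tables with pmf ≤ p_obs
p-value (two-sided) = 0.61079
At α=0.05: p ≥ α → fail to reject H₀

reject H₀: no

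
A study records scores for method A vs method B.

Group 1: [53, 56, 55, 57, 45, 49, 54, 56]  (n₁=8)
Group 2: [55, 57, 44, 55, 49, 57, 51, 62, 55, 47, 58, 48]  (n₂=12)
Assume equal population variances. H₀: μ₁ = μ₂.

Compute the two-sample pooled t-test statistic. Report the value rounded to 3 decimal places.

test statistic = -0.019

x̄₁=53.125, s₁=4.121, n₁=8
x̄₂=53.167, s₂=5.323, n₂=12
s_p² = [7·4.121² + 11·5.323²]/18 = 23.9190
SE = √(s_p²·(1/8+1/12)) = 2.2323
t = (53.125−53.167)/2.2323 = -0.0187
df = 18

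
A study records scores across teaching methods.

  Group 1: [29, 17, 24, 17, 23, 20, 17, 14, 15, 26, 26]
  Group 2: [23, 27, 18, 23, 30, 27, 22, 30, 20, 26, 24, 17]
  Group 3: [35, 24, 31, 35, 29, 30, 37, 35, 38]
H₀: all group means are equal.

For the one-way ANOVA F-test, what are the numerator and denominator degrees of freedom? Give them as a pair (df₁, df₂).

k = 3 groups, N = 32 total
df = (k−1, N−k) = (3−1, 32−3) = (2, 29)

degrees of freedom = [2, 29]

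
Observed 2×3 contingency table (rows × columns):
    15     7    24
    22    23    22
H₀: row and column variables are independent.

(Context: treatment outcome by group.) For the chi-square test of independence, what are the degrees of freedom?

df = (r−1)(c−1) = (2−1)·(3−1) = 2

degrees of freedom = 2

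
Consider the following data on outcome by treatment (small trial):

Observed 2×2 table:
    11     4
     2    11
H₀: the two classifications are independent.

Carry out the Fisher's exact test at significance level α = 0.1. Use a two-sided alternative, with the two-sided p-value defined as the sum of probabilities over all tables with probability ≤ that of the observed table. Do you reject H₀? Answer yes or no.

reject H₀: yes

Margins: r₁=15, r₂=13, c₁=13, c₂=15, n=28
p_obs = C(15,11)·C(13,2)/C(28,13); sum pmf over tables with pmf ≤ p_obs
p-value (two-sided) = 0.00323
At α=0.1: p < α → reject H₀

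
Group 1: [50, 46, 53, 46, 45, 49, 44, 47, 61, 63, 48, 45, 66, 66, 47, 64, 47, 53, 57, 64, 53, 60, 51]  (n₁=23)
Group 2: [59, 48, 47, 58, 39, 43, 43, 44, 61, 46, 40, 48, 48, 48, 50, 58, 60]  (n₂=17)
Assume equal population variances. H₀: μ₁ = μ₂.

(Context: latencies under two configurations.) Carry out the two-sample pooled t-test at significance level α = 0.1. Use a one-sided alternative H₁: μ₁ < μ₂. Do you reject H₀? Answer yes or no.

x̄₁=53.261, s₁=7.617, n₁=23
x̄₂=49.412, s₂=7.159, n₂=17
s_p² = [22·7.617² + 16·7.159²]/38 = 55.1724
SE = √(s_p²·(1/23+1/17)) = 2.3758
t = (53.261−49.412)/2.3758 = 1.6202
df = 38
p-value (one-sided, H₁ less) = 0.94327
At α=0.1: p ≥ α → fail to reject H₀

reject H₀: no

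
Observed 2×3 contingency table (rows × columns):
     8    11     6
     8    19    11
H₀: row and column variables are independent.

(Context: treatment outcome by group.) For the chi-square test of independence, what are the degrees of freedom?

df = (r−1)(c−1) = (2−1)·(3−1) = 2

degrees of freedom = 2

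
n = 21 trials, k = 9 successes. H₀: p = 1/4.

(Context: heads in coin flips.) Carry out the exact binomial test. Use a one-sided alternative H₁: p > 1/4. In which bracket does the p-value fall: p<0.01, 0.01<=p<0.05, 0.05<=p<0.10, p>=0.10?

p-value bracket: 0.05<=p<0.10

Exact binomial: n=21, k=9, p₀=1/4=0.2500
P(X≥9) from Σ C(n,i)·p₀^i·(1−p₀)^(n−i)
p-value (one-sided, H₁ greater) = 0.05615
→ bracket: 0.05<=p<0.10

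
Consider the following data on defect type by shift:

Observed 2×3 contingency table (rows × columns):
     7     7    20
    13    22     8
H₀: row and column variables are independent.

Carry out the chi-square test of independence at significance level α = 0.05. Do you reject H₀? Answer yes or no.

reject H₀: yes

Row totals [34, 43], col totals [20, 29, 28], n=77
χ² = (7−8.83)²/8.83 + (7−12.81)²/12.81 + (20−12.36)²/12.36 + (13−11.17)²/11.17 + (22−16.19)²/16.19 + (8−15.64)²/15.64 = 13.8386
df = 2
p-value (upper-tail) = 0.00099
At α=0.05: p < α → reject H₀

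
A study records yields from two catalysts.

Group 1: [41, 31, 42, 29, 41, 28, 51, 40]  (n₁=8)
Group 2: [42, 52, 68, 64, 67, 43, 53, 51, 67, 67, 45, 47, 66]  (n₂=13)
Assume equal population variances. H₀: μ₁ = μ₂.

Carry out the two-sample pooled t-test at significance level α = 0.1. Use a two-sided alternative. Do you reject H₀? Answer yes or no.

reject H₀: yes

x̄₁=37.875, s₁=7.900, n₁=8
x̄₂=56.308, s₂=10.355, n₂=13
s_p² = [7·7.900² + 12·10.355²]/19 = 90.7181
SE = √(s_p²·(1/8+1/13)) = 4.2800
t = (37.875−56.308)/4.2800 = -4.3067
df = 19
p-value (two-sided) = 0.00038
At α=0.1: p < α → reject H₀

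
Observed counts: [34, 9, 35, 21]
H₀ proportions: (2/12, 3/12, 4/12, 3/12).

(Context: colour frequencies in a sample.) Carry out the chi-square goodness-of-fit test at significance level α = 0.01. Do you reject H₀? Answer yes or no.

n = 99; E_i = n·p_i = [16.50, 24.75, 33.00, 24.75]
χ² = (34−16.50)²/16.50 + (9−24.75)²/24.75 + (35−33.00)²/33.00 + (21−24.75)²/24.75 = 29.2727
df = 3
p-value (upper-tail) = 0.00000
At α=0.01: p < α → reject H₀

reject H₀: yes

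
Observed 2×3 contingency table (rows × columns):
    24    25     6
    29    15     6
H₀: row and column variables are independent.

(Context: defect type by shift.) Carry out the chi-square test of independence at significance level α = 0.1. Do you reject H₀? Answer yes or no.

Row totals [55, 50], col totals [53, 40, 12], n=105
χ² = (24−27.76)²/27.76 + (25−20.95)²/20.95 + (6−6.29)²/6.29 + (29−25.24)²/25.24 + (15−19.05)²/19.05 + (6−5.71)²/5.71 = 2.7398
df = 2
p-value (upper-tail) = 0.25413
At α=0.1: p ≥ α → fail to reject H₀

reject H₀: no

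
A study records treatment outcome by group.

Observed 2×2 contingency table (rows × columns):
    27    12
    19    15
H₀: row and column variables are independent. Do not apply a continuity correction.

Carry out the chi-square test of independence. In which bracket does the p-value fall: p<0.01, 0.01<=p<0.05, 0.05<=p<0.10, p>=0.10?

p-value bracket: p>=0.10

Row totals [39, 34], col totals [46, 27], n=73
χ² = (27−24.58)²/24.58 + (12−14.42)²/14.42 + (19−21.42)²/21.42 + (15−12.58)²/12.58 = 1.3887
df = 1
p-value (upper-tail) = 0.23863
→ bracket: p>=0.10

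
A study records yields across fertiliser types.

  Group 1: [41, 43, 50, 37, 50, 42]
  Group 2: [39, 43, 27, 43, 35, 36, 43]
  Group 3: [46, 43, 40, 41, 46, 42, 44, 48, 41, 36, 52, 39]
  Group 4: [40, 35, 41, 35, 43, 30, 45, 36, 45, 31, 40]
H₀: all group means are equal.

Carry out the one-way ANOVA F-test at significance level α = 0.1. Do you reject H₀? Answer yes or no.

reject H₀: yes

Group means [43.83, 38.00, 43.17, 38.27], grand mean 40.778
SSB = Σnᵢ(x̄ᵢ−x̄)² = 247.540; SSW = ΣΣ(x−x̄ᵢ)² = 826.682
MSB = 247.540/3 = 82.5135; MSW = 826.682/32 = 25.8338
F = MSB/MSW = 3.1940
df = (3, 32)
p-value (upper-tail) = 0.03660
At α=0.1: p < α → reject H₀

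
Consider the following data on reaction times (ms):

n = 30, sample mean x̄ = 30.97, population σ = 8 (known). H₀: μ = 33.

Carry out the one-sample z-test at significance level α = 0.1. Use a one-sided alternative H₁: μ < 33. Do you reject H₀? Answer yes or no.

reject H₀: yes

SE = σ/√n = 8/√30 = 1.4606
z = (x̄−μ₀)/SE = (30.97−33)/1.4606 = -1.3898
p-value (one-sided, H₁ less) = 0.08229
At α=0.1: p < α → reject H₀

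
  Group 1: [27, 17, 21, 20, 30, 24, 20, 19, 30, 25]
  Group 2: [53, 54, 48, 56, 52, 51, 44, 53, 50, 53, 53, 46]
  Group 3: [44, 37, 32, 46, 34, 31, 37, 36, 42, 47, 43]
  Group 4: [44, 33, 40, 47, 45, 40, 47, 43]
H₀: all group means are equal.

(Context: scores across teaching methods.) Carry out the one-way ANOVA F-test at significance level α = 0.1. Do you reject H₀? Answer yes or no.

Group means [23.30, 51.08, 39.00, 42.38], grand mean 39.366
SSB = Σnᵢ(x̄ᵢ−x̄)² = 4302.621; SSW = ΣΣ(x−x̄ᵢ)² = 796.892
MSB = 4302.621/3 = 1434.2068; MSW = 796.892/37 = 21.5376
F = MSB/MSW = 66.5908
df = (3, 37)
p-value (upper-tail) = 0.00000
At α=0.1: p < α → reject H₀

reject H₀: yes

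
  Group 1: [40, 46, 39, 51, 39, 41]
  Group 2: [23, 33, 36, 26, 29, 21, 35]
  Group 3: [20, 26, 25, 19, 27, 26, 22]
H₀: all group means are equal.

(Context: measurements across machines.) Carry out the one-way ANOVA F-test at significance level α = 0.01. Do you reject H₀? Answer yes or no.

reject H₀: yes

Group means [42.67, 29.00, 23.57], grand mean 31.200
SSB = Σnᵢ(x̄ᵢ−x̄)² = 1230.152; SSW = ΣΣ(x−x̄ᵢ)² = 389.048
MSB = 1230.152/2 = 615.0762; MSW = 389.048/17 = 22.8852
F = MSB/MSW = 26.8766
df = (2, 17)
p-value (upper-tail) = 0.00001
At α=0.01: p < α → reject H₀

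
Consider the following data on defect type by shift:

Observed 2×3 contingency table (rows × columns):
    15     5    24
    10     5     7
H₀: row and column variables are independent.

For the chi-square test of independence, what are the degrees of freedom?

degrees of freedom = 2

df = (r−1)(c−1) = (2−1)·(3−1) = 2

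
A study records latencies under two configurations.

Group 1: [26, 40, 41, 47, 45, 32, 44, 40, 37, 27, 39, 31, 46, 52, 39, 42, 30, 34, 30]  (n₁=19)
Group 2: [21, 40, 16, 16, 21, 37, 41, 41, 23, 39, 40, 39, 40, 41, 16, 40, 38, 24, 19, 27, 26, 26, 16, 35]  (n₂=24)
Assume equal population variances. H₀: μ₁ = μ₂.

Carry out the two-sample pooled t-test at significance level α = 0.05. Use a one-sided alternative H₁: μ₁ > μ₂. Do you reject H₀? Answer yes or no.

x̄₁=38.000, s₁=7.288, n₁=19
x̄₂=30.083, s₂=9.904, n₂=24
s_p² = [18·7.288² + 23·9.904²]/41 = 78.3374
SE = √(s_p²·(1/19+1/24)) = 2.7179
t = (38.000−30.083)/2.7179 = 2.9128
df = 41
p-value (one-sided, H₁ greater) = 0.00289
At α=0.05: p < α → reject H₀

reject H₀: yes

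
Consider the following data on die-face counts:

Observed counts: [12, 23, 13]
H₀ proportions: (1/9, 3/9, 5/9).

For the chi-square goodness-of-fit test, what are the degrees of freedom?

df = k − 1 = 3 − 1 = 2

degrees of freedom = 2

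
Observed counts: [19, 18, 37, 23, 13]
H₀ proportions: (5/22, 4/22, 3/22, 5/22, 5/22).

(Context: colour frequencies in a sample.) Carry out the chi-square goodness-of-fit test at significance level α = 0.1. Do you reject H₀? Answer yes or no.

n = 110; E_i = n·p_i = [25.00, 20.00, 15.00, 25.00, 25.00]
χ² = (19−25.00)²/25.00 + (18−20.00)²/20.00 + (37−15.00)²/15.00 + (23−25.00)²/25.00 + (13−25.00)²/25.00 = 39.8267
df = 4
p-value (upper-tail) = 0.00000
At α=0.1: p < α → reject H₀

reject H₀: yes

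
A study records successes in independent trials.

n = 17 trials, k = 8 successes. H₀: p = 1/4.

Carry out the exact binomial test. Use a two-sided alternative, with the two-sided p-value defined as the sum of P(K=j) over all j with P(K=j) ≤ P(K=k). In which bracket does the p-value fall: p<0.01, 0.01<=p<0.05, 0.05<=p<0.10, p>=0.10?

p-value bracket: 0.01<=p<0.05

Exact binomial: n=17, k=8, p₀=1/4=0.2500
P(X=j) = C(n,j)·p₀^j·(1−p₀)^(n−j); p = Σ P(X=j) over j with P(X=j) ≤ P(X=8)
p-value (two-sided) = 0.04775
→ bracket: 0.01<=p<0.05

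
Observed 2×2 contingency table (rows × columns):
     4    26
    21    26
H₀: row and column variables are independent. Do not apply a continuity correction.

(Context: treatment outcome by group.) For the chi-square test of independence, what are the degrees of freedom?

degrees of freedom = 1

df = (r−1)(c−1) = (2−1)·(2−1) = 1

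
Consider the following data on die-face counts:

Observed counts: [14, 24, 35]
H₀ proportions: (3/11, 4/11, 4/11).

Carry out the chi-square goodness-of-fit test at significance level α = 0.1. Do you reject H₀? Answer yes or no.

n = 73; E_i = n·p_i = [19.91, 26.55, 26.55]
χ² = (14−19.91)²/19.91 + (24−26.55)²/26.55 + (35−26.55)²/26.55 = 4.6906
df = 2
p-value (upper-tail) = 0.09582
At α=0.1: p < α → reject H₀

reject H₀: yes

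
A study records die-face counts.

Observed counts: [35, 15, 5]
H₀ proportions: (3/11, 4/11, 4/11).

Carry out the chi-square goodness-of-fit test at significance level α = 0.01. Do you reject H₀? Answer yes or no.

reject H₀: yes

n = 55; E_i = n·p_i = [15.00, 20.00, 20.00]
χ² = (35−15.00)²/15.00 + (15−20.00)²/20.00 + (5−20.00)²/20.00 = 39.1667
df = 2
p-value (upper-tail) = 0.00000
At α=0.01: p < α → reject H₀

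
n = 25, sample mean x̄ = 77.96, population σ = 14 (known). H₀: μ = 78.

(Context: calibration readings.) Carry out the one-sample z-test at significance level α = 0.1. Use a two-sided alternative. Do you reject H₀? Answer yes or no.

SE = σ/√n = 14/√25 = 2.8000
z = (x̄−μ₀)/SE = (77.96−78)/2.8000 = -0.0143
p-value (two-sided) = 0.98860
At α=0.1: p ≥ α → fail to reject H₀

reject H₀: no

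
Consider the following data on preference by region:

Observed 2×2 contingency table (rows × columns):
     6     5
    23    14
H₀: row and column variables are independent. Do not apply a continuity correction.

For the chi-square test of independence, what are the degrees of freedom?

df = (r−1)(c−1) = (2−1)·(2−1) = 1

degrees of freedom = 1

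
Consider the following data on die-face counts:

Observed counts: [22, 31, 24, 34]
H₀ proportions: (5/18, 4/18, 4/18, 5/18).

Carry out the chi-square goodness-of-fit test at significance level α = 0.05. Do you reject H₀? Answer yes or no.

n = 111; E_i = n·p_i = [30.83, 24.67, 24.67, 30.83]
χ² = (22−30.83)²/30.83 + (31−24.67)²/24.67 + (24−24.67)²/24.67 + (34−30.83)²/30.83 = 4.5000
df = 3
p-value (upper-tail) = 0.21229
At α=0.05: p ≥ α → fail to reject H₀

reject H₀: no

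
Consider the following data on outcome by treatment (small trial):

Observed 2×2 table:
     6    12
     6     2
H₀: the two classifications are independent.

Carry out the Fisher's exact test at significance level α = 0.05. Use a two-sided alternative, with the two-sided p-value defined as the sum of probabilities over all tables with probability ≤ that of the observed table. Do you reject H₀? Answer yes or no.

Margins: r₁=18, r₂=8, c₁=12, c₂=14, n=26
p_obs = C(18,6)·C(8,6)/C(26,12); sum pmf over tables with pmf ≤ p_obs
p-value (two-sided) = 0.08952
At α=0.05: p ≥ α → fail to reject H₀

reject H₀: no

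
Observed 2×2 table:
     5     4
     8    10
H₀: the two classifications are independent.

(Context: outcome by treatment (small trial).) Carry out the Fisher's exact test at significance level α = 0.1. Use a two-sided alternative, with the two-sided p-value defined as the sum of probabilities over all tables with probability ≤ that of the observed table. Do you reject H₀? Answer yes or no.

Margins: r₁=9, r₂=18, c₁=13, c₂=14, n=27
p_obs = C(9,5)·C(18,8)/C(27,13); sum pmf over tables with pmf ≤ p_obs
p-value (two-sided) = 0.69458
At α=0.1: p ≥ α → fail to reject H₀

reject H₀: no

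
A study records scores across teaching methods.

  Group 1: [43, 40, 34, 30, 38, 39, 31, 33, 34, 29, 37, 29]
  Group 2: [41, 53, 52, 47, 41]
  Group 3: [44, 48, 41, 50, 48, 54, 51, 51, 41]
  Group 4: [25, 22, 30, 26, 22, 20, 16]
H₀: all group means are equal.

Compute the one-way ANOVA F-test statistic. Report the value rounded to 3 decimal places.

Group means [34.75, 46.80, 47.56, 23.00], grand mean 37.576
SSB = Σnᵢ(x̄ᵢ−x̄)² = 2904.788; SSW = ΣΣ(x−x̄ᵢ)² = 661.272
MSB = 2904.788/3 = 968.2628; MSW = 661.272/29 = 22.8025
F = MSB/MSW = 42.4630
df = (3, 29)

test statistic = 42.463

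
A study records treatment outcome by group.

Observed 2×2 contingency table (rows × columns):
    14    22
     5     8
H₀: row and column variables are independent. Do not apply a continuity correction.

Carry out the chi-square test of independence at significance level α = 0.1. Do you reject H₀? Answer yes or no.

reject H₀: no

Row totals [36, 13], col totals [19, 30], n=49
χ² = (14−13.96)²/13.96 + (22−22.04)²/22.04 + (5−5.04)²/5.04 + (8−7.96)²/7.96 = 0.0007
df = 1
p-value (upper-tail) = 0.97838
At α=0.1: p ≥ α → fail to reject H₀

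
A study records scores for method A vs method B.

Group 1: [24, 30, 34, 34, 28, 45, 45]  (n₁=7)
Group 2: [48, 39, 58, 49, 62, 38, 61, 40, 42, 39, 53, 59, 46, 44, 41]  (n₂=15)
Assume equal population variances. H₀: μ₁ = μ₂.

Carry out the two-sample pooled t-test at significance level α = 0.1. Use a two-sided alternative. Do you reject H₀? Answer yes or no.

reject H₀: yes

x̄₁=34.286, s₁=8.098, n₁=7
x̄₂=47.933, s₂=8.631, n₂=15
s_p² = [6·8.098² + 14·8.631²]/20 = 71.8181
SE = √(s_p²·(1/7+1/15)) = 3.8791
t = (34.286−47.933)/3.8791 = -3.5182
df = 20
p-value (two-sided) = 0.00216
At α=0.1: p < α → reject H₀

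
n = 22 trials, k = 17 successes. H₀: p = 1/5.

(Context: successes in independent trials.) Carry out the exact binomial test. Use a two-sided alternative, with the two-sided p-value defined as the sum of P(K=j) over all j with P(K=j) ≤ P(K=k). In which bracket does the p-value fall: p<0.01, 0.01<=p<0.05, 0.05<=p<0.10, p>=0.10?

Exact binomial: n=22, k=17, p₀=1/5=0.2000
P(X=j) = C(n,j)·p₀^j·(1−p₀)^(n−j); p = Σ P(X=j) over j with P(X=j) ≤ P(X=17)
p-value (two-sided) = 0.00000
→ bracket: p<0.01

p-value bracket: p<0.01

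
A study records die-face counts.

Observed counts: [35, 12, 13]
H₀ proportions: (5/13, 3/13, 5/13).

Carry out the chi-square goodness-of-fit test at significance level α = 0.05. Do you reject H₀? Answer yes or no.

n = 60; E_i = n·p_i = [23.08, 13.85, 23.08]
χ² = (35−23.08)²/23.08 + (12−13.85)²/13.85 + (13−23.08)²/23.08 = 10.8067
df = 2
p-value (upper-tail) = 0.00450
At α=0.05: p < α → reject H₀

reject H₀: yes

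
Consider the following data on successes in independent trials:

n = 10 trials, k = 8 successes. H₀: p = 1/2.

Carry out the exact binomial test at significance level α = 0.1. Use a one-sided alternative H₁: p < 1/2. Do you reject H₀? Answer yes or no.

Exact binomial: n=10, k=8, p₀=1/2=0.5000
P(X≤8) from Σ C(n,i)·p₀^i·(1−p₀)^(n−i)
p-value (one-sided, H₁ less) = 0.98926
At α=0.1: p ≥ α → fail to reject H₀

reject H₀: no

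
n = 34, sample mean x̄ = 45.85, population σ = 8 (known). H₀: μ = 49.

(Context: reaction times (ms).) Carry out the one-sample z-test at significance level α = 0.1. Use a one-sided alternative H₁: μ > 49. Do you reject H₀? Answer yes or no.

SE = σ/√n = 8/√34 = 1.3720
z = (x̄−μ₀)/SE = (45.85−49)/1.3720 = -2.2959
p-value (one-sided, H₁ greater) = 0.98916
At α=0.1: p ≥ α → fail to reject H₀

reject H₀: no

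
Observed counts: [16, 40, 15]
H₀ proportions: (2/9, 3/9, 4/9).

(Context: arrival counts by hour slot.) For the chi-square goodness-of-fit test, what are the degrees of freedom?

degrees of freedom = 2

df = k − 1 = 3 − 1 = 2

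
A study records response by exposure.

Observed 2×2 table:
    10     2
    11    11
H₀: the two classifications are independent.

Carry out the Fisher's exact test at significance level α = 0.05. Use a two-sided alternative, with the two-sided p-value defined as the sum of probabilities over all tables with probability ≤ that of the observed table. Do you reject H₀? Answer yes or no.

Margins: r₁=12, r₂=22, c₁=21, c₂=13, n=34
p_obs = C(12,10)·C(22,11)/C(34,21); sum pmf over tables with pmf ≤ p_obs
p-value (two-sided) = 0.07496
At α=0.05: p ≥ α → fail to reject H₀

reject H₀: no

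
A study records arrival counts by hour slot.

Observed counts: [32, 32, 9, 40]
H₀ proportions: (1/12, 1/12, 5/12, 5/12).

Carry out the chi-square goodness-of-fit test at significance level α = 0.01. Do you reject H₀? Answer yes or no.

reject H₀: yes

n = 113; E_i = n·p_i = [9.42, 9.42, 47.08, 47.08]
χ² = (32−9.42)²/9.42 + (32−9.42)²/9.42 + (9−47.08)²/47.08 + (40−47.08)²/47.08 = 140.1894
df = 3
p-value (upper-tail) = 0.00000
At α=0.01: p < α → reject H₀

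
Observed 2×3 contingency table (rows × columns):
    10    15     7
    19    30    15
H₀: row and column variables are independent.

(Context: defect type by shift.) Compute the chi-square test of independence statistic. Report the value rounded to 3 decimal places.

Row totals [32, 64], col totals [29, 45, 22], n=96
χ² = (10−9.67)²/9.67 + (15−15.00)²/15.00 + (7−7.33)²/7.33 + (19−19.33)²/19.33 + (30−30.00)²/30.00 + (15−14.67)²/14.67 = 0.0400
df = 2

test statistic = 0.040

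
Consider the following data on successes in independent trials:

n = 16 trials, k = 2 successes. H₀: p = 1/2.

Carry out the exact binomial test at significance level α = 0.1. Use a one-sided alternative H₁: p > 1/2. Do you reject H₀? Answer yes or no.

Exact binomial: n=16, k=2, p₀=1/2=0.5000
P(X≥2) from Σ C(n,i)·p₀^i·(1−p₀)^(n−i)
p-value (one-sided, H₁ greater) = 0.99974
At α=0.1: p ≥ α → fail to reject H₀

reject H₀: no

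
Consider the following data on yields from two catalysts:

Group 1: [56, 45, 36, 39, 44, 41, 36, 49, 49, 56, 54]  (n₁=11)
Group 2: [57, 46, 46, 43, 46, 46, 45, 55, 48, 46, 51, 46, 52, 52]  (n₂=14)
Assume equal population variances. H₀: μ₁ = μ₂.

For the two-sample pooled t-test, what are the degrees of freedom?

df = n₁ + n₂ − 2 = 11 + 14 − 2 = 23

degrees of freedom = 23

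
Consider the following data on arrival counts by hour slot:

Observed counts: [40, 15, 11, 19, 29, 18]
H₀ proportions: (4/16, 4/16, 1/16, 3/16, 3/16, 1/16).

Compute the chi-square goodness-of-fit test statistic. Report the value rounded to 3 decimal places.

n = 132; E_i = n·p_i = [33.00, 33.00, 8.25, 24.75, 24.75, 8.25]
χ² = (40−33.00)²/33.00 + (15−33.00)²/33.00 + (11−8.25)²/8.25 + (19−24.75)²/24.75 + (29−24.75)²/24.75 + (18−8.25)²/8.25 = 25.8081
df = 5

test statistic = 25.808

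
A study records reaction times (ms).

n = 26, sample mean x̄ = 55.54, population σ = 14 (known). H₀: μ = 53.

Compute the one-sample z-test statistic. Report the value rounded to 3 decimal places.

test statistic = 0.925

SE = σ/√n = 14/√26 = 2.7456
z = (x̄−μ₀)/SE = (55.54−53)/2.7456 = 0.9251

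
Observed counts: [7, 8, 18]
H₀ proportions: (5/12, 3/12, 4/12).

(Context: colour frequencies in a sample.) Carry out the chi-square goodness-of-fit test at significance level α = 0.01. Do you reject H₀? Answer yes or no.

n = 33; E_i = n·p_i = [13.75, 8.25, 11.00]
χ² = (7−13.75)²/13.75 + (8−8.25)²/8.25 + (18−11.00)²/11.00 = 7.7758
df = 2
p-value (upper-tail) = 0.02049
At α=0.01: p ≥ α → fail to reject H₀

reject H₀: no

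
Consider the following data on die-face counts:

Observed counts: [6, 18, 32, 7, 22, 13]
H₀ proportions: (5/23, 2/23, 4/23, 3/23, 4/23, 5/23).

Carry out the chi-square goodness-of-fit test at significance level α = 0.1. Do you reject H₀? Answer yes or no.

reject H₀: yes

n = 98; E_i = n·p_i = [21.30, 8.52, 17.04, 12.78, 17.04, 21.30]
χ² = (6−21.30)²/21.30 + (18−8.52)²/8.52 + (32−17.04)²/17.04 + (7−12.78)²/12.78 + (22−17.04)²/17.04 + (13−21.30)²/21.30 = 41.9558
df = 5
p-value (upper-tail) = 0.00000
At α=0.1: p < α → reject H₀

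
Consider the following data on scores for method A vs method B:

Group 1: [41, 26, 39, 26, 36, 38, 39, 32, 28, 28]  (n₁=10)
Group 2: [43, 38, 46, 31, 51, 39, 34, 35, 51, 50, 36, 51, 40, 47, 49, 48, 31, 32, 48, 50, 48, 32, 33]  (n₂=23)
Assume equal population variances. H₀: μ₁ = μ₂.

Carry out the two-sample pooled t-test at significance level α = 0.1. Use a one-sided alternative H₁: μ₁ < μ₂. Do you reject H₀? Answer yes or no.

x̄₁=33.300, s₁=5.945, n₁=10
x̄₂=41.870, s₂=7.600, n₂=23
s_p² = [9·5.945² + 22·7.600²]/31 = 51.2487
SE = √(s_p²·(1/10+1/23)) = 2.7117
t = (33.300−41.870)/2.7117 = -3.1603
df = 31
p-value (one-sided, H₁ less) = 0.00175
At α=0.1: p < α → reject H₀

reject H₀: yes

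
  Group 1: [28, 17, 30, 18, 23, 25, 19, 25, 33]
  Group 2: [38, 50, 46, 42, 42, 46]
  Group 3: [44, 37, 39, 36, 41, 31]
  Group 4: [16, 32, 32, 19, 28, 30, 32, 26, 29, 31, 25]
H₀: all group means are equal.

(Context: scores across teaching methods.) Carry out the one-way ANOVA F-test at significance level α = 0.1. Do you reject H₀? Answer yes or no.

reject H₀: yes

Group means [24.22, 44.00, 38.00, 27.27], grand mean 31.562
SSB = Σnᵢ(x̄ᵢ−x̄)² = 1864.138; SSW = ΣΣ(x−x̄ᵢ)² = 727.737
MSB = 1864.138/3 = 621.3792; MSW = 727.737/28 = 25.9906
F = MSB/MSW = 23.9078
df = (3, 28)
p-value (upper-tail) = 0.00000
At α=0.1: p < α → reject H₀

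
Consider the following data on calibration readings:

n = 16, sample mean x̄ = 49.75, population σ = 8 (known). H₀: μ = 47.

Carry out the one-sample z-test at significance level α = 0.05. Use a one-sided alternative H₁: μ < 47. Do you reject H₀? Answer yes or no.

SE = σ/√n = 8/√16 = 2.0000
z = (x̄−μ₀)/SE = (49.75−47)/2.0000 = 1.3750
p-value (one-sided, H₁ less) = 0.91543
At α=0.05: p ≥ α → fail to reject H₀

reject H₀: no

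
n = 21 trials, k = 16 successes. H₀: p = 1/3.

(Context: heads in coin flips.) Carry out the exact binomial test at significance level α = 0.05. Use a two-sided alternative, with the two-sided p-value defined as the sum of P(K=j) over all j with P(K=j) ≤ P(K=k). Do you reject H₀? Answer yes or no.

reject H₀: yes

Exact binomial: n=21, k=16, p₀=1/3=0.3333
P(X=j) = C(n,j)·p₀^j·(1−p₀)^(n−j); p = Σ P(X=j) over j with P(X=j) ≤ P(X=16)
p-value (two-sided) = 0.00007
At α=0.05: p < α → reject H₀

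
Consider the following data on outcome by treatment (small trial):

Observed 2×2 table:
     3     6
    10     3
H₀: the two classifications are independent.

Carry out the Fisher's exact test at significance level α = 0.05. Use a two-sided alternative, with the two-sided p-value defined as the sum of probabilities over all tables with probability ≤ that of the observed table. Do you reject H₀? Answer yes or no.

reject H₀: no

Margins: r₁=9, r₂=13, c₁=13, c₂=9, n=22
p_obs = C(9,3)·C(13,10)/C(22,13); sum pmf over tables with pmf ≤ p_obs
p-value (two-sided) = 0.07890
At α=0.05: p ≥ α → fail to reject H₀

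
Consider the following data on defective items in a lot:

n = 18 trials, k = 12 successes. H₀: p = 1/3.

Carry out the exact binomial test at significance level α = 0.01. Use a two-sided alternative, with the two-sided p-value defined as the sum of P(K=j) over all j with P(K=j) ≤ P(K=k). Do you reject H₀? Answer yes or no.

reject H₀: yes

Exact binomial: n=18, k=12, p₀=1/3=0.3333
P(X=j) = C(n,j)·p₀^j·(1−p₀)^(n−j); p = Σ P(X=j) over j with P(X=j) ≤ P(X=12)
p-value (two-sided) = 0.00460
At α=0.01: p < α → reject H₀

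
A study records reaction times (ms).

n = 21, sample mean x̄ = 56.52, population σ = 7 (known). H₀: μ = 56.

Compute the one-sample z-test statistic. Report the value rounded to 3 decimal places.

test statistic = 0.340

SE = σ/√n = 7/√21 = 1.5275
z = (x̄−μ₀)/SE = (56.52−56)/1.5275 = 0.3404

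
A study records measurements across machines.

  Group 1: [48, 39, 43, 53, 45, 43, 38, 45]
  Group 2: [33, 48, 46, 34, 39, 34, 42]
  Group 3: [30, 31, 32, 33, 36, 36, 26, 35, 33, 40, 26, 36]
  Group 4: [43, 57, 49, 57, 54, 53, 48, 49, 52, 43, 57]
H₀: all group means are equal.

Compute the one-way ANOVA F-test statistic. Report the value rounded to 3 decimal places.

Group means [44.25, 39.43, 32.83, 51.09], grand mean 41.737
SSB = Σnᵢ(x̄ᵢ−x̄)² = 2001.578; SSW = ΣΣ(x−x̄ᵢ)² = 843.790
MSB = 2001.578/3 = 667.1928; MSW = 843.790/34 = 24.8174
F = MSB/MSW = 26.8841
df = (3, 34)

test statistic = 26.884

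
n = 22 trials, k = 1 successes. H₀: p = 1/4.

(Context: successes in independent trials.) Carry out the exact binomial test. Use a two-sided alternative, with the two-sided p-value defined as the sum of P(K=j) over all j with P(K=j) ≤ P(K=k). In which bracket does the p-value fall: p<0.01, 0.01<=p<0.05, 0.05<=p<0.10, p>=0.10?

Exact binomial: n=22, k=1, p₀=1/4=0.2500
P(X=j) = C(n,j)·p₀^j·(1−p₀)^(n−j); p = Σ P(X=j) over j with P(X=j) ≤ P(X=1)
p-value (two-sided) = 0.02484
→ bracket: 0.01<=p<0.05

p-value bracket: 0.01<=p<0.05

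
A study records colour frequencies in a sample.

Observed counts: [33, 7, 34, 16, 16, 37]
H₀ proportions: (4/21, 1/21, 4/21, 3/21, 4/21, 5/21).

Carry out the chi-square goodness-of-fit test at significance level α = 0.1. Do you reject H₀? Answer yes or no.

reject H₀: no

n = 143; E_i = n·p_i = [27.24, 6.81, 27.24, 20.43, 27.24, 34.05]
χ² = (33−27.24)²/27.24 + (7−6.81)²/6.81 + (34−27.24)²/27.24 + (16−20.43)²/20.43 + (16−27.24)²/27.24 + (37−34.05)²/34.05 = 8.7556
df = 5
p-value (upper-tail) = 0.11922
At α=0.1: p ≥ α → fail to reject H₀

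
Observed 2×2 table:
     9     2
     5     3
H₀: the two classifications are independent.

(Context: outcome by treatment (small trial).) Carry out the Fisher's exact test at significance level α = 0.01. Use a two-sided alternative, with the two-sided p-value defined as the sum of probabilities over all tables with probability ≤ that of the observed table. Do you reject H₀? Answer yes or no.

reject H₀: no

Margins: r₁=11, r₂=8, c₁=14, c₂=5, n=19
p_obs = C(11,9)·C(8,5)/C(19,14); sum pmf over tables with pmf ≤ p_obs
p-value (two-sided) = 0.60268
At α=0.01: p ≥ α → fail to reject H₀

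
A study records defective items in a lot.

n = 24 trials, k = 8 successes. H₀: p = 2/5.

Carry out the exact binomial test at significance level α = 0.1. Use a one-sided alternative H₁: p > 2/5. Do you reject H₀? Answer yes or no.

Exact binomial: n=24, k=8, p₀=2/5=0.4000
P(X≥8) from Σ C(n,i)·p₀^i·(1−p₀)^(n−i)
p-value (one-sided, H₁ greater) = 0.80805
At α=0.1: p ≥ α → fail to reject H₀

reject H₀: no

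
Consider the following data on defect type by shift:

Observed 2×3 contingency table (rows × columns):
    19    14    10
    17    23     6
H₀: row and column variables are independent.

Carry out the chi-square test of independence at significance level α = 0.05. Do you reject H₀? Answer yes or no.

reject H₀: no

Row totals [43, 46], col totals [36, 37, 16], n=89
χ² = (19−17.39)²/17.39 + (14−17.88)²/17.88 + (10−7.73)²/7.73 + (17−18.61)²/18.61 + (23−19.12)²/19.12 + (6−8.27)²/8.27 = 3.2028
df = 2
p-value (upper-tail) = 0.20161
At α=0.05: p ≥ α → fail to reject H₀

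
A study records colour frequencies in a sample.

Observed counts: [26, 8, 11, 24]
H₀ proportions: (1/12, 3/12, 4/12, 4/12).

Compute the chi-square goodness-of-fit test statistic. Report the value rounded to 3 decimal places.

test statistic = 82.580

n = 69; E_i = n·p_i = [5.75, 17.25, 23.00, 23.00]
χ² = (26−5.75)²/5.75 + (8−17.25)²/17.25 + (11−23.00)²/23.00 + (24−23.00)²/23.00 = 82.5797
df = 3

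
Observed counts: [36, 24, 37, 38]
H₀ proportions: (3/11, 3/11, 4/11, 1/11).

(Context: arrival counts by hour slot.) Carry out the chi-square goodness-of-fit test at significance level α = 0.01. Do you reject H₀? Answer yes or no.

n = 135; E_i = n·p_i = [36.82, 36.82, 49.09, 12.27]
χ² = (36−36.82)²/36.82 + (24−36.82)²/36.82 + (37−49.09)²/49.09 + (38−12.27)²/12.27 = 61.3907
df = 3
p-value (upper-tail) = 0.00000
At α=0.01: p < α → reject H₀

reject H₀: yes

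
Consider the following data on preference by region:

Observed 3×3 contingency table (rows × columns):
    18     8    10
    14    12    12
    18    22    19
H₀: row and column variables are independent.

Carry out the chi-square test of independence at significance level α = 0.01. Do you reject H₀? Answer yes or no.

Row totals [36, 38, 59], col totals [50, 42, 41], n=133
χ² = (18−13.53)²/13.53 + (8−11.37)²/11.37 + (10−11.10)²/11.10 + (14−14.29)²/14.29 + (12−12.00)²/12.00 + (12−11.71)²/11.71 + (18−22.18)²/22.18 + (22−18.63)²/18.63 + (19−18.19)²/18.19 = 4.0263
df = 4
p-value (upper-tail) = 0.40246
At α=0.01: p ≥ α → fail to reject H₀

reject H₀: no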